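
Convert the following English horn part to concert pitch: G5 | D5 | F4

C5 G4 Bb3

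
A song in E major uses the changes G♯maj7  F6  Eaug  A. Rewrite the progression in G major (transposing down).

Bmaj7 Ab6 Gaug C

E major down to G major is a major sixth; each chord root moves by that interval while the quality stays the same.
G♯maj7: root G♯ down a major sixth → B, giving Bmaj7.
F6: root F down a major sixth → Ab, giving Ab6.
Eaug: root E down a major sixth → G, giving Gaug.
A: root A down a major sixth → C, giving C.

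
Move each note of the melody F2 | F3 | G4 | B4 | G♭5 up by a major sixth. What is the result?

F2: a sixth up reaches D, and 9 semitones makes it D3.
A major sixth up from F3 gives D4.
G4 up a major sixth is E5.
B4 up a major sixth is G#5.
A major sixth up from Gb5 gives Eb6.

D3 D4 E5 G#5 Eb6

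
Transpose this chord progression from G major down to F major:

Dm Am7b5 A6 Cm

Cm Gm7b5 G6 Bbm

G major down to F major is a major second; each chord root moves by that interval while the quality stays the same.
Dm: root D down a major second → C, giving Cm.
Am7b5: root A down a major second → G, giving Gm7b5.
A6: root A down a major second → G, giving G6.
Cm: root C down a major second → Bb, giving Bbm.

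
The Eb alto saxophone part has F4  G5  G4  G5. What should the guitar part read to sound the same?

Ab4 Bb5 Bb4 Bb5

First find concert pitch: the Eb alto saxophone sounds a major sixth below written, so F4 G5 G4 G5 sounds Ab3 Bb4 Bb3 Bb4.
Then write for guitar: it sounds a perfect octave below written, so the part must be a perfect octave above concert.
Ab3 → Ab4
Bb4 → Bb5
Bb3 → Bb4
Bb4 → Bb5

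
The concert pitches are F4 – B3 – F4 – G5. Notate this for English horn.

C5 F#4 C5 D6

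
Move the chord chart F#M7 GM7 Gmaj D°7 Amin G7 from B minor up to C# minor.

G#M7 AM7 Amaj E°7 Bmin A7

B minor up to C# minor is a major second; each chord root moves by that interval while the quality stays the same.
F#M7: root F# up a major second → G#, giving G#M7.
GM7: root G up a major second → A, giving AM7.
Gmaj: root G up a major second → A, giving Amaj.
D°7: root D up a major second → E, giving E°7.
Amin: root A up a major second → B, giving Bmin.
G7: root G up a major second → A, giving A7.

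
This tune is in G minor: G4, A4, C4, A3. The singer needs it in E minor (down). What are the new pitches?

E4 F#4 A3 F#3

G minor to E minor down is a minor third, so every note moves down by that interval.
G4 → E4
A4 → F#4
C4 → A3
A3 → F#3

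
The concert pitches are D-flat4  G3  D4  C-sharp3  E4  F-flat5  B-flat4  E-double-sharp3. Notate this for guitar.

Db5 G4 D5 C#4 E5 Fb6 Bb5 E##4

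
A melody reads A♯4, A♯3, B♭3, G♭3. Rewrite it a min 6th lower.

C##4 C##3 D3 Bb2

A#4 to C##4
A#3 to C##3
Bb3 to D3
Gb3 to Bb2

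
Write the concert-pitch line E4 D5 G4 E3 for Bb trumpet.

F#4 E5 A4 F#3

The Bb trumpet sounds a major second below written, so the written part must be a major second above concert — transpose each note up.
E4 -> F#4
D5 -> E5
G4 -> A4
E3 -> F#3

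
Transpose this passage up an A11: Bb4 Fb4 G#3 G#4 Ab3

Bb4 becomes E6
Fb4 becomes Bb5
G#3 becomes C##5
G#4 becomes C##6
Ab3 becomes D5

E6 Bb5 C##5 C##6 D5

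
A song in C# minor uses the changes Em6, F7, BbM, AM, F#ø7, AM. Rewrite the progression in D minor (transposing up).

Fm6 Gb7 CbM BbM Gø7 BbM

C# minor up to D minor is a minor second; each chord root moves by that interval while the quality stays the same.
Em6: root E up a minor second → F, giving Fm6.
F7: root F up a minor second → Gb, giving Gb7.
BbM: root Bb up a minor second → Cb, giving CbM.
AM: root A up a minor second → Bb, giving BbM.
F#ø7: root F# up a minor second → G, giving Gø7.
AM: root A up a minor second → Bb, giving BbM.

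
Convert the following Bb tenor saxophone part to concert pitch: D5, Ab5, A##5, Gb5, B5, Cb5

Written C4 on the Bb tenor saxophone sounds as Bb2, a major ninth lower; apply that shift to every note.
D5 to C4
Ab5 to Gb4
A##5 to G##4
Gb5 to Fb4
B5 to A4
Cb5 to Bbb3

C4 Gb4 G##4 Fb4 A4 Bbb3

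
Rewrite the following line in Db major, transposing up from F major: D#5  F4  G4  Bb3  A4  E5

B5 Db5 Eb5 Gb4 F5 C6

From F up to Db is a minor sixth; apply that to each pitch.
D#5 gives B5
F4 gives Db5
G4 gives Eb5
Bb3 gives Gb4
A4 gives F5
E5 gives C6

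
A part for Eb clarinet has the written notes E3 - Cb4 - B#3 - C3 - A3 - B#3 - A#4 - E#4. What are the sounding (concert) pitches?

G3 Ebb4 D#4 Eb3 C4 D#4 C#5 G#4

The Eb clarinet sounds a minor third above written, so transpose each written note up a minor third.
E3 becomes G3
Cb4 becomes Ebb4
B#3 becomes D#4
C3 becomes Eb3
A3 becomes C4
B#3 becomes D#4
A#4 becomes C#5
E#4 becomes G#4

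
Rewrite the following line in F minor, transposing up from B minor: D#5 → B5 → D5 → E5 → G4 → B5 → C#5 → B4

A5 F6 Ab5 Bb5 Db5 F6 G5 F5

B minor to F minor up is a diminished fifth, so every note moves up by that interval.
D#5 to A5
B5 to F6
D5 to Ab5
E5 to Bb5
G4 to Db5
B5 to F6
C#5 to G5
B4 to F5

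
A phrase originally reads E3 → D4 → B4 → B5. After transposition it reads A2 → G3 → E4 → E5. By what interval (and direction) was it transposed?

From E3 to A2 is 5 letter names — a fifth of some quality.
A2 to E3 is 7 semitones, which makes it a perfect fifth; the second version is lower, so the direction is down.
Checking another pair — B5 → E5 — gives the same interval.

down a perfect fifth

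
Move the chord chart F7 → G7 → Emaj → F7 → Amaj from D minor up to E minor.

D minor up to E minor is a major second; each chord root moves by that interval while the quality stays the same.
F7: root F up a major second → G, giving G7.
G7: root G up a major second → A, giving A7.
Emaj: root E up a major second → F#, giving F#maj.
F7: root F up a major second → G, giving G7.
Amaj: root A up a major second → B, giving Bmaj.

G7 A7 F#maj G7 Bmaj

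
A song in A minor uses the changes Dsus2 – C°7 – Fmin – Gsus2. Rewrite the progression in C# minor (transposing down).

F#sus2 E°7 Amin Bsus2

A minor down to C# minor is a minor sixth; each chord root moves by that interval while the quality stays the same.
Dsus2: root D down a minor sixth → F#, giving F#sus2.
C°7: root C down a minor sixth → E, giving E°7.
Fmin: root F down a minor sixth → A, giving Amin.
Gsus2: root G down a minor sixth → B, giving Bsus2.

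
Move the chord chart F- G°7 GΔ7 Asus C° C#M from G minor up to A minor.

G minor up to A minor is a major second; each chord root moves by that interval while the quality stays the same.
F-: root F up a major second → G, giving G-.
G°7: root G up a major second → A, giving A°7.
GΔ7: root G up a major second → A, giving AΔ7.
Asus: root A up a major second → B, giving Bsus.
C°: root C up a major second → D, giving D°.
C#M: root C# up a major second → D#, giving D#M.

G- A°7 AΔ7 Bsus D° D#M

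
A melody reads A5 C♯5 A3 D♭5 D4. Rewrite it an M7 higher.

G#6 B#5 G#4 C6 C#5

A5 becomes G#6
C#5 becomes B#5
A3 becomes G#4
Db5 becomes C6
D4 becomes C#5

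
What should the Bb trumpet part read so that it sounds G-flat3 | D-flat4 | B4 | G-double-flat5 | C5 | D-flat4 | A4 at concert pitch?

Ab3 Eb4 C#5 Abb5 D5 Eb4 B4

Written C4 sounds as Bb3 on the Bb trumpet, so concert pitches are written a major second up.
Gb3 gives Ab3
Db4 gives Eb4
B4 gives C#5
Gbb5 gives Abb5
C5 gives D5
Db4 gives Eb4
A4 gives B4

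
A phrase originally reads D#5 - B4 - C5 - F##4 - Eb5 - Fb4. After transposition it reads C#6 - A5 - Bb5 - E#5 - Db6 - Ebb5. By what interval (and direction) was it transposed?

From D#5 to C#6 is 7 letter names — a seventh of some quality.
D#5 to C#6 is 10 semitones, which makes it a minor seventh; the second version is higher, so the direction is up.
Checking another pair — Fb4 → Ebb5 — gives the same interval.

up a minor seventh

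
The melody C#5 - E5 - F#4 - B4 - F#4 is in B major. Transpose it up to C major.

D5 F5 G4 C5 G4

From B up to C is a minor second; apply that to each pitch.
C#5 gives D5
E5 gives F5
F#4 gives G4
B4 gives C5
F#4 gives G4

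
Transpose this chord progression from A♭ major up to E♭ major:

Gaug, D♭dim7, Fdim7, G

A♭ major up to E♭ major is a perfect fifth; each chord root moves by that interval while the quality stays the same.
Gaug: root G up a perfect fifth → D, giving Daug.
D♭dim7: root D♭ up a perfect fifth → Ab, giving Abdim7.
Fdim7: root F up a perfect fifth → C, giving Cdim7.
G: root G up a perfect fifth → D, giving D.

Daug Abdim7 Cdim7 D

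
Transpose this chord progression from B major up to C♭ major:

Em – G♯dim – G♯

Fbm Abdim Ab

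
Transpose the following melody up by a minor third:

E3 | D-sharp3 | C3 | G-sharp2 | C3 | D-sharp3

G3 F#3 Eb3 B2 Eb3 F#3

E3 up a minor third is G3.
D#3: a third up reaches F, and 3 semitones makes it F#3.
C3: a third up reaches E, and 3 semitones makes it Eb3.
G#2 up a minor third is B2.
C3: a third up reaches E, and 3 semitones makes it Eb3.
D#3 up a minor third is F#3.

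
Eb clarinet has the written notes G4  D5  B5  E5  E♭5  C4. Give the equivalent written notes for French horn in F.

First find concert pitch: the Eb clarinet sounds a minor third above written, so G4 D5 B5 E5 E♭5 C4 sounds Bb4 F5 D6 G5 Gb5 Eb4.
Then write for French horn in F: it sounds a perfect fifth below written, so the part must be a perfect fifth above concert.
Bb4 → F5
F5 → C6
D6 → A6
G5 → D6
Gb5 → Db6
Eb4 → Bb4

F5 C6 A6 D6 Db6 Bb4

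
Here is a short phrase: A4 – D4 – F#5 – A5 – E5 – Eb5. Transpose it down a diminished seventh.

A4 gives B#3
D4 gives E#3
F#5 gives G##4
A5 gives B#4
E5 gives F##4
Eb5 gives F#4

B#3 E#3 G##4 B#4 F##4 F#4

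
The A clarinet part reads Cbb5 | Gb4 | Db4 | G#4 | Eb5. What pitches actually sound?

Abb4 Eb4 Bb3 E#4 C5

The A clarinet sounds a minor third below written, so transpose each written note down a minor third.
Cbb5 becomes Abb4
Gb4 becomes Eb4
Db4 becomes Bb3
G#4 becomes E#4
Eb5 becomes C5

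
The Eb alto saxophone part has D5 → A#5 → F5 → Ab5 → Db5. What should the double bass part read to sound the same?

First find concert pitch: the Eb alto saxophone sounds a major sixth below written, so D5 A#5 F5 Ab5 Db5 sounds F4 C#5 Ab4 Cb5 Fb4.
Then write for double bass: it sounds a perfect octave below written, so the part must be a perfect octave above concert.
F4 → F5
C#5 → C#6
Ab4 → Ab5
Cb5 → Cb6
Fb4 → Fb5

F5 C#6 Ab5 Cb6 Fb5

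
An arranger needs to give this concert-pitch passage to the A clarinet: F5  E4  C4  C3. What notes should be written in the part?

Ab5 G4 Eb4 Eb3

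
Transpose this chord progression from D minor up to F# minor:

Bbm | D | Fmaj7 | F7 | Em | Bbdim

D minor up to F# minor is a major third; each chord root moves by that interval while the quality stays the same.
Bbm: root Bb up a major third → D, giving Dm.
D: root D up a major third → F#, giving F#.
Fmaj7: root F up a major third → A, giving Amaj7.
F7: root F up a major third → A, giving A7.
Em: root E up a major third → G#, giving G#m.
Bbdim: root Bb up a major third → D, giving Ddim.

Dm F# Amaj7 A7 G#m Ddim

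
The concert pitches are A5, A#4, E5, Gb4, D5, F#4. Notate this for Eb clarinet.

F#5 F##4 C#5 Eb4 B4 D#4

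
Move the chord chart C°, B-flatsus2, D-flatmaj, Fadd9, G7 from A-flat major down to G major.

A-flat major down to G major is a minor second; each chord root moves by that interval while the quality stays the same.
C°: root C down a minor second → B, giving B°.
B-flatsus2: root B-flat down a minor second → A, giving Asus2.
D-flatmaj: root D-flat down a minor second → C, giving Cmaj.
Fadd9: root F down a minor second → E, giving Eadd9.
G7: root G down a minor second → F#, giving F#7.

B° Asus2 Cmaj Eadd9 F#7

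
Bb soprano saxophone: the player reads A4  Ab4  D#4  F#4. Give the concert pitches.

Written C4 on the Bb soprano saxophone sounds as Bb3, a major second lower; apply that shift to every note.
A4 to G4
Ab4 to Gb4
D#4 to C#4
F#4 to E4

G4 Gb4 C#4 E4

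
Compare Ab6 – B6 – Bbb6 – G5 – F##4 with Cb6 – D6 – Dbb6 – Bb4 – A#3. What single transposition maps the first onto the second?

down a major sixth

Take the first pair: Ab6 → Cb6. A to C spans 6 letter names, so the interval is some kind of sixth.
Cb6 to Ab6 is 9 semitones, which makes it a major sixth; the second version is lower, so the direction is down.
Checking another pair — F##4 → A#3 — gives the same interval.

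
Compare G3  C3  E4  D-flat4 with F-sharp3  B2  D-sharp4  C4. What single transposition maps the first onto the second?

down a minor second

Take the first pair: G3 → F#3. G to F spans 2 letter names, so the interval is some kind of second.
F#3 to G3 is 1 semitone, which makes it a minor second; the second version is lower, so the direction is down.
Checking another pair — Db4 → C4 — gives the same interval.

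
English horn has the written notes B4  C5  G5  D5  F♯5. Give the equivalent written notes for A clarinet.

G4 Ab4 Eb5 Bb4 D5

First find concert pitch: the English horn sounds a perfect fifth below written, so B4 C5 G5 D5 F♯5 sounds E4 F4 C5 G4 B4.
Then write for A clarinet: it sounds a minor third below written, so the part must be a minor third above concert.
E4 → G4
F4 → Ab4
C5 → Eb5
G4 → Bb4
B4 → D5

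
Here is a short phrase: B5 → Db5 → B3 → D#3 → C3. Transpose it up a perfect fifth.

F#6 Ab5 F#4 A#3 G3

B5: a fifth up reaches F, and 7 semitones makes it F#6.
Db5: a fifth up reaches A, and 7 semitones makes it Ab5.
A perfect fifth up from B3 gives F#4.
A perfect fifth up from D#3 gives A#3.
C3: a fifth up reaches G, and 7 semitones makes it G3.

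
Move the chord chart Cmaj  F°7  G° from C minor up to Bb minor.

Bbmaj Eb°7 F°

C minor up to Bb minor is a minor seventh; each chord root moves by that interval while the quality stays the same.
Cmaj: root C up a minor seventh → Bb, giving Bbmaj.
F°7: root F up a minor seventh → Eb, giving Eb°7.
G°: root G up a minor seventh → F, giving F°.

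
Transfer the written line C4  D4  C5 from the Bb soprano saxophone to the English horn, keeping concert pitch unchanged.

F4 G4 F5

First find concert pitch: the Bb soprano saxophone sounds a major second below written, so C4 D4 C5 sounds Bb3 C4 Bb4.
Then write for English horn: it sounds a perfect fifth below written, so the part must be a perfect fifth above concert.
Bb3 → F4
C4 → G4
Bb4 → F5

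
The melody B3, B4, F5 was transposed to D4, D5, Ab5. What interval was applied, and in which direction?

up a minor third

From B3 to D4 is 3 letter names — a third of some quality.
B3 to D4 is 3 semitones, which makes it a minor third; the second version is higher, so the direction is up.
Checking another pair — F5 → Ab5 — gives the same interval.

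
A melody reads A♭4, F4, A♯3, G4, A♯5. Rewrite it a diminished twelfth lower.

D3 B2 D##2 C#3 D##4

Ab4: a twelfth down reaches D, and 18 semitones makes it D3.
F4: a twelfth down reaches B, and 18 semitones makes it B2.
A#3: a twelfth down reaches D, and 18 semitones makes it D##2.
G4: a twelfth down reaches C, and 18 semitones makes it C#3.
A#5 down a diminished twelfth is D##4.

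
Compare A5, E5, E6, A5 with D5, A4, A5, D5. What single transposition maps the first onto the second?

down a perfect fifth

From A5 to D5 is 5 letter names — a fifth of some quality.
D5 to A5 is 7 semitones, which makes it a perfect fifth; the second version is lower, so the direction is down.
Checking another pair — A5 → D5 — gives the same interval.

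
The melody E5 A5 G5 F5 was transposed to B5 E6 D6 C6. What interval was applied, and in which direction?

From E5 to B5 is 5 letter names — a fifth of some quality.
E5 to B5 is 7 semitones, which makes it a perfect fifth; the second version is higher, so the direction is up.
Checking another pair — F5 → C6 — gives the same interval.

up a perfect fifth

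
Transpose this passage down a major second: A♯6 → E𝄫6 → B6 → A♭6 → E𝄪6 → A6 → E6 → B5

G#6 Dbb6 A6 Gb6 D##6 G6 D6 A5

A#6 down a major second is G#6.
A major second down from Ebb6 gives Dbb6.
B6 down a major second is A6.
Ab6: a second down reaches G, and 2 semitones makes it Gb6.
E##6 down a major second is D##6.
A6: a second down reaches G, and 2 semitones makes it G6.
E6 down a major second is D6.
B5 down a major second is A5.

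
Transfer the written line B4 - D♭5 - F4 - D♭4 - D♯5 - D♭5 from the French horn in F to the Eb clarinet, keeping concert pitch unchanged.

First find concert pitch: the French horn in F sounds a perfect fifth below written, so B4 D♭5 F4 D♭4 D♯5 D♭5 sounds E4 Gb4 Bb3 Gb3 G#4 Gb4.
Then write for Eb clarinet: it sounds a minor third above written, so the part must be a minor third below concert.
E4 → C#4
Gb4 → Eb4
Bb3 → G3
Gb3 → Eb3
G#4 → E#4
Gb4 → Eb4

C#4 Eb4 G3 Eb3 E#4 Eb4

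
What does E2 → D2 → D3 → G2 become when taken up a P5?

B2 A2 A3 D3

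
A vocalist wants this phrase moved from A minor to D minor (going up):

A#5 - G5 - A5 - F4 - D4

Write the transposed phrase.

A minor to D minor up is a perfect fourth, so every note moves up by that interval.
A#5 -> D#6
G5 -> C6
A5 -> D6
F4 -> Bb4
D4 -> G4

D#6 C6 D6 Bb4 G4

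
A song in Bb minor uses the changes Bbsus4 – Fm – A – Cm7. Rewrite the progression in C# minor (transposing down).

C#sus4 G#m B# D#m7

Bb minor down to C# minor is a diminished seventh; each chord root moves by that interval while the quality stays the same.
Bbsus4: root Bb down a diminished seventh → C#, giving C#sus4.
Fm: root F down a diminished seventh → G#, giving G#m.
A: root A down a diminished seventh → B#, giving B#.
Cm7: root C down a diminished seventh → D#, giving D#m7.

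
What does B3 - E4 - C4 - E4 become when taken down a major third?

A major third down from B3 gives G3.
E4: a third down reaches C, and 4 semitones makes it C4.
C4: a third down reaches A, and 4 semitones makes it Ab3.
E4 down a major third is C4.

G3 C4 Ab3 C4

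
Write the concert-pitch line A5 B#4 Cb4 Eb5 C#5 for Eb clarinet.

Written C4 sounds as Eb4 on the Eb clarinet, so concert pitches are written a minor third down.
A5 becomes F#5
B#4 becomes G##4
Cb4 becomes Ab3
Eb5 becomes C5
C#5 becomes A#4

F#5 G##4 Ab3 C5 A#4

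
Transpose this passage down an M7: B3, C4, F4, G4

B3 -> C3
C4 -> Db3
F4 -> Gb3
G4 -> Ab3

C3 Db3 Gb3 Ab3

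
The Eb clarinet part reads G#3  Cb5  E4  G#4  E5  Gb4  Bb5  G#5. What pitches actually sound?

B3 Ebb5 G4 B4 G5 Bbb4 Db6 B5

Written C4 on the Eb clarinet sounds as Eb4, a minor third higher; apply that shift to every note.
G#3 → B3
Cb5 → Ebb5
E4 → G4
G#4 → B4
E5 → G5
Gb4 → Bbb4
Bb5 → Db6
G#5 → B5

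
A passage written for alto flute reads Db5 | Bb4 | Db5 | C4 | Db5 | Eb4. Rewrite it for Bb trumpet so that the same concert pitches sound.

Bb4 G4 Bb4 A3 Bb4 C4

First find concert pitch: the alto flute sounds a perfect fourth below written, so Db5 Bb4 Db5 C4 Db5 Eb4 sounds Ab4 F4 Ab4 G3 Ab4 Bb3.
Then write for Bb trumpet: it sounds a major second below written, so the part must be a major second above concert.
Ab4 → Bb4
F4 → G4
Ab4 → Bb4
G3 → A3
Ab4 → Bb4
Bb3 → C4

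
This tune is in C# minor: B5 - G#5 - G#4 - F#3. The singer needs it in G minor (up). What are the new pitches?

F6 D6 D5 C4

C# minor to G minor up is a diminished fifth, so every note moves up by that interval.
B5 → F6
G#5 → D6
G#4 → D5
F#3 → C4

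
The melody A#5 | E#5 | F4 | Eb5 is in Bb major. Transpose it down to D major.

Bb major to D major down is a minor sixth, so every note moves down by that interval.
A#5 becomes C##5
E#5 becomes G##4
F4 becomes A3
Eb5 becomes G4

C##5 G##4 A3 G4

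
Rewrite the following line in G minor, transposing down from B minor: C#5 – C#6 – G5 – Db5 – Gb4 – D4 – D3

A4 A5 Eb5 Bbb4 Ebb4 Bb3 Bb2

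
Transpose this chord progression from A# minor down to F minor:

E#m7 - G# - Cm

A# minor down to F minor is an augmented third; each chord root moves by that interval while the quality stays the same.
E#m7: root E# down an augmented third → C, giving Cm7.
G#: root G# down an augmented third → Eb, giving Eb.
Cm: root C down an augmented third → Abb, giving Abbm.

Cm7 Eb Abbm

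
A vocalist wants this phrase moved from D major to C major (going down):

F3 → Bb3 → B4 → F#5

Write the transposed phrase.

Eb3 Ab3 A4 E5

D major to C major down is a major second, so every note moves down by that interval.
F3 becomes Eb3
Bb3 becomes Ab3
B4 becomes A4
F#5 becomes E5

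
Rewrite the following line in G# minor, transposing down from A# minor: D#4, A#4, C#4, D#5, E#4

From A# down to G# is a major second; apply that to each pitch.
D#4 → C#4
A#4 → G#4
C#4 → B3
D#5 → C#5
E#4 → D#4

C#4 G#4 B3 C#5 D#4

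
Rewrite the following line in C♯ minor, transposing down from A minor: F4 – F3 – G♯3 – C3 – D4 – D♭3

From A down to C♯ is a minor sixth; apply that to each pitch.
F4 becomes A3
F3 becomes A2
G#3 becomes B#2
C3 becomes E2
D4 becomes F#3
Db3 becomes F2

A3 A2 B#2 E2 F#3 F2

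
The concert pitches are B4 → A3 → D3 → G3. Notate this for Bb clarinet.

C#5 B3 E3 A3

The Bb clarinet sounds a major second below written, so the written part must be a major second above concert — transpose each note up.
B4 to C#5
A3 to B3
D3 to E3
G3 to A3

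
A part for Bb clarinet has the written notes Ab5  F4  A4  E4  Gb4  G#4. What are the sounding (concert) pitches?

The Bb clarinet sounds a major second below written, so transpose each written note down a major second.
Ab5 gives Gb5
F4 gives Eb4
A4 gives G4
E4 gives D4
Gb4 gives Fb4
G#4 gives F#4

Gb5 Eb4 G4 D4 Fb4 F#4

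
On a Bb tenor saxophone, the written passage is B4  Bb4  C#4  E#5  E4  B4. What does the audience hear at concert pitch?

A3 Ab3 B2 D#4 D3 A3

The Bb tenor saxophone sounds a major ninth below written, so transpose each written note down a major ninth.
B4 → A3
Bb4 → Ab3
C#4 → B2
E#5 → D#4
E4 → D3
B4 → A3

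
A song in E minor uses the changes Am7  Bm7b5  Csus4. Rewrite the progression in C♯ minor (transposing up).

E minor up to C♯ minor is a major sixth; each chord root moves by that interval while the quality stays the same.
Am7: root A up a major sixth → F#, giving F#m7.
Bm7b5: root B up a major sixth → G#, giving G#m7b5.
Csus4: root C up a major sixth → A, giving Asus4.

F#m7 G#m7b5 Asus4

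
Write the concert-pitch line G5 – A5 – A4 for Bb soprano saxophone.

A5 B5 B4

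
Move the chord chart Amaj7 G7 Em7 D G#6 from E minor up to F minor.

Bbmaj7 Ab7 Fm7 Eb A6

E minor up to F minor is a minor second; each chord root moves by that interval while the quality stays the same.
Amaj7: root A up a minor second → Bb, giving Bbmaj7.
G7: root G up a minor second → Ab, giving Ab7.
Em7: root E up a minor second → F, giving Fm7.
D: root D up a minor second → Eb, giving Eb.
G#6: root G# up a minor second → A, giving A6.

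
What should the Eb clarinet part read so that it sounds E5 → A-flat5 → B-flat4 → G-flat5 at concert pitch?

The Eb clarinet sounds a minor third above written, so the written part must be a minor third below concert — transpose each note down.
E5 gives C#5
Ab5 gives F5
Bb4 gives G4
Gb5 gives Eb5

C#5 F5 G4 Eb5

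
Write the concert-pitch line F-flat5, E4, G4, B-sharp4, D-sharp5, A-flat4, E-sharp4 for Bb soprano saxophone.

Written C4 sounds as Bb3 on the Bb soprano saxophone, so concert pitches are written a major second up.
Fb5 gives Gb5
E4 gives F#4
G4 gives A4
B#4 gives C##5
D#5 gives E#5
Ab4 gives Bb4
E#4 gives F##4

Gb5 F#4 A4 C##5 E#5 Bb4 F##4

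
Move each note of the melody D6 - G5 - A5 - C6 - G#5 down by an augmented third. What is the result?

Bbb5 Ebb5 Fb5 Abb5 Eb5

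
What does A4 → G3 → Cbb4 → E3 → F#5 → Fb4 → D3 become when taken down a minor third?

F#4 E3 Abb3 C#3 D#5 Db4 B2

A4 becomes F#4
G3 becomes E3
Cbb4 becomes Abb3
E3 becomes C#3
F#5 becomes D#5
Fb4 becomes Db4
D3 becomes B2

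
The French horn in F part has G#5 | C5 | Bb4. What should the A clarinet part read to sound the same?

E5 Ab4 Gb4

First find concert pitch: the French horn in F sounds a perfect fifth below written, so G#5 C5 Bb4 sounds C#5 F4 Eb4.
Then write for A clarinet: it sounds a minor third below written, so the part must be a minor third above concert.
C#5 → E5
F4 → Ab4
Eb4 → Gb4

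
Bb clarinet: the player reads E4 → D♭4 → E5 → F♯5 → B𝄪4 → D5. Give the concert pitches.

The Bb clarinet sounds a major second below written, so transpose each written note down a major second.
E4 to D4
Db4 to Cb4
E5 to D5
F#5 to E5
B##4 to A##4
D5 to C5

D4 Cb4 D5 E5 A##4 C5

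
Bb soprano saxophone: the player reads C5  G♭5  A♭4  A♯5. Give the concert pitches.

Bb4 Fb5 Gb4 G#5

Written C4 on the Bb soprano saxophone sounds as Bb3, a major second lower; apply that shift to every note.
C5 becomes Bb4
Gb5 becomes Fb5
Ab4 becomes Gb4
A#5 becomes G#5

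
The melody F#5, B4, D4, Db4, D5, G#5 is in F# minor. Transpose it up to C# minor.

C#6 F#5 A4 Ab4 A5 D#6

From F# up to C# is a perfect fifth; apply that to each pitch.
F#5 to C#6
B4 to F#5
D4 to A4
Db4 to Ab4
D5 to A5
G#5 to D#6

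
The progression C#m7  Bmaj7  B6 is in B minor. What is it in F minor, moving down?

Gm7 Fmaj7 F6

B minor down to F minor is an augmented fourth; each chord root moves by that interval while the quality stays the same.
C#m7: root C# down an augmented fourth → G, giving Gm7.
Bmaj7: root B down an augmented fourth → F, giving Fmaj7.
B6: root B down an augmented fourth → F, giving F6.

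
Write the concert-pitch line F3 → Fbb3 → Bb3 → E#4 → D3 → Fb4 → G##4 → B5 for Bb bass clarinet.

G4 Gbb4 C5 F##5 E4 Gb5 A##5 C#7

Written C4 sounds as Bb2 on the Bb bass clarinet, so concert pitches are written a major ninth up.
F3 -> G4
Fbb3 -> Gbb4
Bb3 -> C5
E#4 -> F##5
D3 -> E4
Fb4 -> Gb5
G##4 -> A##5
B5 -> C#7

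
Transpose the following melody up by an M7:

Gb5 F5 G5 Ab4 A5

F6 E6 F#6 G5 G#6

A major seventh up from Gb5 gives F6.
A major seventh up from F5 gives E6.
A major seventh up from G5 gives F#6.
A major seventh up from Ab4 gives G5.
A major seventh up from A5 gives G#6.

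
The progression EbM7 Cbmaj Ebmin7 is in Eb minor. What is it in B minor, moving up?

Eb minor up to B minor is an augmented fifth; each chord root moves by that interval while the quality stays the same.
EbM7: root Eb up an augmented fifth → B, giving BM7.
Cbmaj: root Cb up an augmented fifth → G, giving Gmaj.
Ebmin7: root Eb up an augmented fifth → B, giving Bmin7.

BM7 Gmaj Bmin7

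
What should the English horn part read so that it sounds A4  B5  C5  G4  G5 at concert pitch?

E5 F#6 G5 D5 D6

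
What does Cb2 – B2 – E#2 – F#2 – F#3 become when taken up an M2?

A major second up from Cb2 gives Db2.
A major second up from B2 gives C#3.
A major second up from E#2 gives F##2.
F#2 up a major second is G#2.
F#3: a second up reaches G, and 2 semitones makes it G#3.

Db2 C#3 F##2 G#2 G#3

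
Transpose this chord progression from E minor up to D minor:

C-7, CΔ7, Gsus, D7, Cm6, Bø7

Bb-7 BbΔ7 Fsus C7 Bbm6 Aø7

E minor up to D minor is a minor seventh; each chord root moves by that interval while the quality stays the same.
C-7: root C up a minor seventh → Bb, giving Bb-7.
CΔ7: root C up a minor seventh → Bb, giving BbΔ7.
Gsus: root G up a minor seventh → F, giving Fsus.
D7: root D up a minor seventh → C, giving C7.
Cm6: root C up a minor seventh → Bb, giving Bbm6.
Bø7: root B up a minor seventh → A, giving Aø7.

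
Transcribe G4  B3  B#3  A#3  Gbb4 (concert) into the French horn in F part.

Written C4 sounds as F3 on the French horn in F, so concert pitches are written a perfect fifth up.
G4 gives D5
B3 gives F#4
B#3 gives F##4
A#3 gives E#4
Gbb4 gives Dbb5

D5 F#4 F##4 E#4 Dbb5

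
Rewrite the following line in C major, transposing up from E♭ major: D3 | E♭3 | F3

B3 C4 D4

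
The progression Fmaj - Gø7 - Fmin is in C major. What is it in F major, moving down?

Bbmaj Cø7 Bbmin

C major down to F major is a perfect fifth; each chord root moves by that interval while the quality stays the same.
Fmaj: root F down a perfect fifth → Bb, giving Bbmaj.
Gø7: root G down a perfect fifth → C, giving Cø7.
Fmin: root F down a perfect fifth → Bb, giving Bbmin.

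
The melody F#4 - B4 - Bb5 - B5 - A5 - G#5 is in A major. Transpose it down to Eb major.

From A down to Eb is an augmented fourth; apply that to each pitch.
F#4 gives C4
B4 gives F4
Bb5 gives Fb5
B5 gives F5
A5 gives Eb5
G#5 gives D5

C4 F4 Fb5 F5 Eb5 D5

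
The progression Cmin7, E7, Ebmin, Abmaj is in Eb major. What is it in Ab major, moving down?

Fmin7 A7 Abmin Dbmaj

Eb major down to Ab major is a perfect fifth; each chord root moves by that interval while the quality stays the same.
Cmin7: root C down a perfect fifth → F, giving Fmin7.
E7: root E down a perfect fifth → A, giving A7.
Ebmin: root Eb down a perfect fifth → Ab, giving Abmin.
Abmaj: root Ab down a perfect fifth → Db, giving Dbmaj.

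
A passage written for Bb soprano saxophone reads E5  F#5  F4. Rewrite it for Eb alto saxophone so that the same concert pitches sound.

B5 C#6 C5

First find concert pitch: the Bb soprano saxophone sounds a major second below written, so E5 F#5 F4 sounds D5 E5 Eb4.
Then write for Eb alto saxophone: it sounds a major sixth below written, so the part must be a major sixth above concert.
D5 → B5
E5 → C#6
Eb4 → C5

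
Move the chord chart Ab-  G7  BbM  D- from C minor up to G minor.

C minor up to G minor is a perfect fifth; each chord root moves by that interval while the quality stays the same.
Ab-: root Ab up a perfect fifth → Eb, giving Eb-.
G7: root G up a perfect fifth → D, giving D7.
BbM: root Bb up a perfect fifth → F, giving FM.
D-: root D up a perfect fifth → A, giving A-.

Eb- D7 FM A-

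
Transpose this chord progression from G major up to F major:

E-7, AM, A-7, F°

D-7 GM G-7 Eb°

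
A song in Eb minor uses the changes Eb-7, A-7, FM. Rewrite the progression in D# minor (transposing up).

Eb minor up to D# minor is an augmented seventh; each chord root moves by that interval while the quality stays the same.
Eb-7: root Eb up an augmented seventh → D#, giving D#-7.
A-7: root A up an augmented seventh → G##, giving G##-7.
FM: root F up an augmented seventh → E#, giving E#M.

D#-7 G##-7 E#M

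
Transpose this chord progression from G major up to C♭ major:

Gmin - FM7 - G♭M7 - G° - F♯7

G major up to C♭ major is a diminished fourth; each chord root moves by that interval while the quality stays the same.
Gmin: root G up a diminished fourth → Cb, giving Cbmin.
FM7: root F up a diminished fourth → Bbb, giving BbbM7.
G♭M7: root G♭ up a diminished fourth → Cbb, giving CbbM7.
G°: root G up a diminished fourth → Cb, giving Cb°.
F♯7: root F♯ up a diminished fourth → Bb, giving Bb7.

Cbmin BbbM7 CbbM7 Cb° Bb7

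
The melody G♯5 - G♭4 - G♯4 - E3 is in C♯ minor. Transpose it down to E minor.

C♯ minor to E minor down is a major sixth, so every note moves down by that interval.
G#5 becomes B4
Gb4 becomes Bbb3
G#4 becomes B3
E3 becomes G2

B4 Bbb3 B3 G2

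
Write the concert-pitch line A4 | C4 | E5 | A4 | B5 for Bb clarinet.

B4 D4 F#5 B4 C#6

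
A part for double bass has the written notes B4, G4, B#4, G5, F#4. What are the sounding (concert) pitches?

Written C4 on the double bass sounds as C3, a perfect octave lower; apply that shift to every note.
B4 to B3
G4 to G3
B#4 to B#3
G5 to G4
F#4 to F#3

B3 G3 B#3 G4 F#3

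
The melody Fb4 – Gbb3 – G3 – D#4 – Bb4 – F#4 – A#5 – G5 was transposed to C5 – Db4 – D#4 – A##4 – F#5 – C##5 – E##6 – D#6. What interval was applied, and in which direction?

From Fb4 to C5 is 5 letter names — a fifth of some quality.
Fb4 to C5 is 8 semitones, which makes it an augmented fifth; the second version is higher, so the direction is up.
Checking another pair — G5 → D#6 — gives the same interval.

up an augmented fifth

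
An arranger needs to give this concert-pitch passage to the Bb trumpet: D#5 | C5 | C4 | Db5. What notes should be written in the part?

The Bb trumpet sounds a major second below written, so the written part must be a major second above concert — transpose each note up.
D#5 gives E#5
C5 gives D5
C4 gives D4
Db5 gives Eb5

E#5 D5 D4 Eb5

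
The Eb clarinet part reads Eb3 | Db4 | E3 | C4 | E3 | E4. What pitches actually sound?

Gb3 Fb4 G3 Eb4 G3 G4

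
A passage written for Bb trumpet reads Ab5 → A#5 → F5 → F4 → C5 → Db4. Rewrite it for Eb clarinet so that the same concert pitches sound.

Eb5 E#5 C5 C4 G4 Ab3

First find concert pitch: the Bb trumpet sounds a major second below written, so Ab5 A#5 F5 F4 C5 Db4 sounds Gb5 G#5 Eb5 Eb4 Bb4 Cb4.
Then write for Eb clarinet: it sounds a minor third above written, so the part must be a minor third below concert.
Gb5 → Eb5
G#5 → E#5
Eb5 → C5
Eb4 → C4
Bb4 → G4
Cb4 → Ab3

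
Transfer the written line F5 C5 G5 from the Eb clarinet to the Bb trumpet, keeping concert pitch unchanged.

Bb5 F5 C6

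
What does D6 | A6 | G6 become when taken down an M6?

D6 becomes F5
A6 becomes C6
G6 becomes Bb5

F5 C6 Bb5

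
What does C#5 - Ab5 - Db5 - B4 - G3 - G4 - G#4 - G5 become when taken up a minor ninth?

D6 Bbb6 Ebb6 C6 Ab4 Ab5 A5 Ab6

C#5 becomes D6
Ab5 becomes Bbb6
Db5 becomes Ebb6
B4 becomes C6
G3 becomes Ab4
G4 becomes Ab5
G#4 becomes A5
G5 becomes Ab6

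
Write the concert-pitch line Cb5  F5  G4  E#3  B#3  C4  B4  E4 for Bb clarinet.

Db5 G5 A4 F##3 C##4 D4 C#5 F#4

The Bb clarinet sounds a major second below written, so the written part must be a major second above concert — transpose each note up.
Cb5 -> Db5
F5 -> G5
G4 -> A4
E#3 -> F##3
B#3 -> C##4
C4 -> D4
B4 -> C#5
E4 -> F#4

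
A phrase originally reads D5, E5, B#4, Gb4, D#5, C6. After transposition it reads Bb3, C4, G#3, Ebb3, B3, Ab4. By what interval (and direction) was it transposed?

down a major tenth

From D5 to Bb3 is 10 letter names — a tenth of some quality.
Bb3 to D5 is 16 semitones, which makes it a major tenth; the second version is lower, so the direction is down.
Checking another pair — C6 → Ab4 — gives the same interval.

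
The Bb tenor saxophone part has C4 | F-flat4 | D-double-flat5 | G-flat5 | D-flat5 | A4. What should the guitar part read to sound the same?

First find concert pitch: the Bb tenor saxophone sounds a major ninth below written, so C4 F-flat4 D-double-flat5 G-flat5 D-flat5 A4 sounds Bb2 Ebb3 Cbb4 Fb4 Cb4 G3.
Then write for guitar: it sounds a perfect octave below written, so the part must be a perfect octave above concert.
Bb2 → Bb3
Ebb3 → Ebb4
Cbb4 → Cbb5
Fb4 → Fb5
Cb4 → Cb5
G3 → G4

Bb3 Ebb4 Cbb5 Fb5 Cb5 G4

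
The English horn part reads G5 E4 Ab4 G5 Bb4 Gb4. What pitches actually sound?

C5 A3 Db4 C5 Eb4 Cb4

The English horn sounds a perfect fifth below written, so transpose each written note down a perfect fifth.
G5 gives C5
E4 gives A3
Ab4 gives Db4
G5 gives C5
Bb4 gives Eb4
Gb4 gives Cb4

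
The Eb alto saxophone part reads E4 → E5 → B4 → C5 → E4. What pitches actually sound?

The Eb alto saxophone sounds a major sixth below written, so transpose each written note down a major sixth.
E4 gives G3
E5 gives G4
B4 gives D4
C5 gives Eb4
E4 gives G3

G3 G4 D4 Eb4 G3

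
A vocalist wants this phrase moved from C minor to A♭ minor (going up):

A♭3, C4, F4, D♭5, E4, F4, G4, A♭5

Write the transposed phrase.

C minor to A♭ minor up is a minor sixth, so every note moves up by that interval.
Ab3 → Fb4
C4 → Ab4
F4 → Db5
Db5 → Bbb5
E4 → C5
F4 → Db5
G4 → Eb5
Ab5 → Fb6

Fb4 Ab4 Db5 Bbb5 C5 Db5 Eb5 Fb6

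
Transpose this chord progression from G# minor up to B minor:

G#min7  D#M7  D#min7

G# minor up to B minor is a minor third; each chord root moves by that interval while the quality stays the same.
G#min7: root G# up a minor third → B, giving Bmin7.
D#M7: root D# up a minor third → F#, giving F#M7.
D#min7: root D# up a minor third → F#, giving F#min7.

Bmin7 F#M7 F#min7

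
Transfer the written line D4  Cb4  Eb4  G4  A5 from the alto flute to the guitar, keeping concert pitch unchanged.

A4 Gb4 Bb4 D5 E6

First find concert pitch: the alto flute sounds a perfect fourth below written, so D4 Cb4 Eb4 G4 A5 sounds A3 Gb3 Bb3 D4 E5.
Then write for guitar: it sounds a perfect octave below written, so the part must be a perfect octave above concert.
A3 → A4
Gb3 → Gb4
Bb3 → Bb4
D4 → D5
E5 → E6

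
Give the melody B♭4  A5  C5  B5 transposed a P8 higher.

Bb5 A6 C6 B6

A perfect octave up from Bb4 gives Bb5.
A perfect octave up from A5 gives A6.
C5 up a perfect octave is C6.
B5: an octave up reaches B, and 12 semitones makes it B6.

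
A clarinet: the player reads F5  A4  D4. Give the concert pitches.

The A clarinet sounds a minor third below written, so transpose each written note down a minor third.
F5 to D5
A4 to F#4
D4 to B3

D5 F#4 B3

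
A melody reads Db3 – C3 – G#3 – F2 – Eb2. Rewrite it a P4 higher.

Gb3 F3 C#4 Bb2 Ab2

Db3: a fourth up reaches G, and 5 semitones makes it Gb3.
A perfect fourth up from C3 gives F3.
A perfect fourth up from G#3 gives C#4.
A perfect fourth up from F2 gives Bb2.
Eb2: a fourth up reaches A, and 5 semitones makes it Ab2.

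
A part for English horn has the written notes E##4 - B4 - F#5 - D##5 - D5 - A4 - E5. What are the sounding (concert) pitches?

Written C4 on the English horn sounds as F3, a perfect fifth lower; apply that shift to every note.
E##4 → A##3
B4 → E4
F#5 → B4
D##5 → G##4
D5 → G4
A4 → D4
E5 → A4

A##3 E4 B4 G##4 G4 D4 A4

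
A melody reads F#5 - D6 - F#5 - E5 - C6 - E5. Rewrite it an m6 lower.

F#5 -> A#4
D6 -> F#5
F#5 -> A#4
E5 -> G#4
C6 -> E5
E5 -> G#4

A#4 F#5 A#4 G#4 E5 G#4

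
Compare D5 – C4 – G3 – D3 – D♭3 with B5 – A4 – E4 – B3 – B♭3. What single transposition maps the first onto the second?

From D5 to B5 is 6 letter names — a sixth of some quality.
D5 to B5 is 9 semitones, which makes it a major sixth; the second version is higher, so the direction is up.
Checking another pair — Db3 → Bb3 — gives the same interval.

up a major sixth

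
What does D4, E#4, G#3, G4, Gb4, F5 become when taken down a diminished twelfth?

G#2 A##2 C##2 C#3 C3 B3

D4 → G#2
E#4 → A##2
G#3 → C##2
G4 → C#3
Gb4 → C3
F5 → B3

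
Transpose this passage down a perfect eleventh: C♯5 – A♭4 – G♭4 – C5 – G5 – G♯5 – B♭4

G#3 Eb3 Db3 G3 D4 D#4 F3

C#5 -> G#3
Ab4 -> Eb3
Gb4 -> Db3
C5 -> G3
G5 -> D4
G#5 -> D#4
Bb4 -> F3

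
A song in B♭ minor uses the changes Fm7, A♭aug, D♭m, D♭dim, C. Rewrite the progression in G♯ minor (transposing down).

B♭ minor down to G♯ minor is a diminished third; each chord root moves by that interval while the quality stays the same.
Fm7: root F down a diminished third → D#, giving D#m7.
A♭aug: root A♭ down a diminished third → F#, giving F#aug.
D♭m: root D♭ down a diminished third → B, giving Bm.
D♭dim: root D♭ down a diminished third → B, giving Bdim.
C: root C down a diminished third → A#, giving A#.

D#m7 F#aug Bm Bdim A#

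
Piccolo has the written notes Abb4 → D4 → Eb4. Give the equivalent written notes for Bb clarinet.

Bbb5 E5 F5

First find concert pitch: the piccolo sounds a perfect octave above written, so Abb4 D4 Eb4 sounds Abb5 D5 Eb5.
Then write for Bb clarinet: it sounds a major second below written, so the part must be a major second above concert.
Abb5 → Bbb5
D5 → E5
Eb5 → F5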